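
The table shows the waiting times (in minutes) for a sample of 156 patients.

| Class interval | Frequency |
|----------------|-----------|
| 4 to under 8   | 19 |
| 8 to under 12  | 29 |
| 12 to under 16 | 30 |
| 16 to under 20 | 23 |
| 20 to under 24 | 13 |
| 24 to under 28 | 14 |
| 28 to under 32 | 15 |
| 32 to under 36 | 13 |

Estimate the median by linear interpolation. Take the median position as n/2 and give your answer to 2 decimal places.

16.00

Cumulative frequencies: 19, 48, 78, 101, 114, 128, 143, 156
n = 156; position = n/2 = 78.
This falls in the class 12 to under 16: L = 12, F = 48, f = 30, h = 4.
Median ≈ 12 + ((78 − 48) / 30) × 4 = 16.0000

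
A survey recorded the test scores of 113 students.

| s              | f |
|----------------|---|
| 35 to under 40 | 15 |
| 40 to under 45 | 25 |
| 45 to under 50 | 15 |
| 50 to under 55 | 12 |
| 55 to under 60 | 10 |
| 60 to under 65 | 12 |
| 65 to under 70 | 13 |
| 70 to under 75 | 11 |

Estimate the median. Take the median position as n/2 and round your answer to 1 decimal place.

Cumulative frequencies: 15, 40, 55, 67, 77, 89, 102, 113
n = 113; position = n/2 = 56.5.
This falls in the class 50 to under 55: L = 50, F = 55, f = 12, h = 5.
Median ≈ 50 + ((56.5 − 55) / 12) × 5 = 50.6250

50.6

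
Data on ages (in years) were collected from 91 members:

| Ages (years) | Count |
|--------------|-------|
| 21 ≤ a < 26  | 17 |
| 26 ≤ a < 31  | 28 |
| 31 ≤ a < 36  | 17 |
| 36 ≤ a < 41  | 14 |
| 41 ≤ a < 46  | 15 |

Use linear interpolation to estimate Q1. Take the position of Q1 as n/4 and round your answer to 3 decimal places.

Cumulative frequencies: 17, 45, 62, 76, 91
n = 91; position = n/4 = 22.75.
This falls in the class 26 ≤ a < 31: L = 26, F = 17, f = 28, h = 5.
Lower quartile ≈ 26 + ((22.75 − 17) / 28) × 5 = 27.0268

27.027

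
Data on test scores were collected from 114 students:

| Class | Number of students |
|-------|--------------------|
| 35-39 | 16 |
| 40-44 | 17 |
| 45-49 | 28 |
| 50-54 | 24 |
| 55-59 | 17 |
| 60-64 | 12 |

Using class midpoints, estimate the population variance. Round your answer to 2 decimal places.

Midpoints: 37, 42, 47, 52, 57, 62
n = 114, Σfm = 5583, mean = 48.9737
Σfm² = 280001
Σf(m − x̄)² = Σfm² − (Σfm)²/n = 280001 − 5583²/114 = 6580.9211
Population variance = 6580.9211 / 114 = 57.7274

57.73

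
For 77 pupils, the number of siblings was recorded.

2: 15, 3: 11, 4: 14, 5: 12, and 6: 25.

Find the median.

Cumulative frequencies: 15, 26, 40, 52, 77
n = 77, so the median is the value in position (n+1)/2 = 39.
Position 39 falls at value 4.

4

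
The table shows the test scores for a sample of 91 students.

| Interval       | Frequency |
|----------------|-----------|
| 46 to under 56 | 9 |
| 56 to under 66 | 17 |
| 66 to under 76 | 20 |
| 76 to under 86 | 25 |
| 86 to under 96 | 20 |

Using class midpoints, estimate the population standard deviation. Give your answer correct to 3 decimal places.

12.758

Midpoints: 51, 61, 71, 81, 91
n = 91, Σfm = 6761, mean = 74.2967
Σfm² = 517131
Σf(m − x̄)² = Σfm² − (Σfm)²/n = 517131 − 6761²/91 = 14810.9890
Population variance = 14810.9890 / 91 = 162.7581
Standard deviation = √162.7581 = 12.7577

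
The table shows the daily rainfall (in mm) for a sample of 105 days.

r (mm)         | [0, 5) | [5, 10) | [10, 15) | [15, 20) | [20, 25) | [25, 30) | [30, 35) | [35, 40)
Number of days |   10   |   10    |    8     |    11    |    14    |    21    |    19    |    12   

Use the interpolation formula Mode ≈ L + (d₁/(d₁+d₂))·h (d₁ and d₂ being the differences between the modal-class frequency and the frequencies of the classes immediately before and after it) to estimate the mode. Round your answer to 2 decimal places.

Modal class: [25, 30) (highest frequency 21).
d₁ = 21 − 14 = 7, d₂ = 21 − 19 = 2
Mode ≈ 25 + (7/(7+2)) × 5 = 25 + 3.8889 = 28.8889

28.89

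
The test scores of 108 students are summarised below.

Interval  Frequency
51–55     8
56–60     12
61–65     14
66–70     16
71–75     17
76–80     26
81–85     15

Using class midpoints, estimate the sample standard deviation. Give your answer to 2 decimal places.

Midpoints: 53, 58, 63, 68, 73, 78, 83
n = 108, Σfm = 7604, mean = 70.4074
Σfm² = 544502
Σf(m − x̄)² = Σfm² − (Σfm)²/n = 544502 − 7604²/108 = 9124.0741
Sample variance = 9124.0741 / 107 = 85.2717
Standard deviation = √85.2717 = 9.2343

9.23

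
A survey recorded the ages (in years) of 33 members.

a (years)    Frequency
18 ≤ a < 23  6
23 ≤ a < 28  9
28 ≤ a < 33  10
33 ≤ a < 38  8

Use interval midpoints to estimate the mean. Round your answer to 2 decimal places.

Midpoints: 20.5, 25.5, 30.5, 35.5
Σfm = 6×20.5 + 9×25.5 + 10×30.5 + 8×35.5 = 941.5
n = Σf = 33
Mean = 941.5 / 33 = 28.5303

28.53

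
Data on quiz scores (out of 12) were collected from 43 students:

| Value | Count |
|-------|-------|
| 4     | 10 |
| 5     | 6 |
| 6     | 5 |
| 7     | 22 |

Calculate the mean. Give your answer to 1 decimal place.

5.9

Values: 4, 5, 6, 7
Σfx = 10×4 + 6×5 + 5×6 + 22×7 = 254
n = Σf = 43
Mean = 254 / 43 = 5.9070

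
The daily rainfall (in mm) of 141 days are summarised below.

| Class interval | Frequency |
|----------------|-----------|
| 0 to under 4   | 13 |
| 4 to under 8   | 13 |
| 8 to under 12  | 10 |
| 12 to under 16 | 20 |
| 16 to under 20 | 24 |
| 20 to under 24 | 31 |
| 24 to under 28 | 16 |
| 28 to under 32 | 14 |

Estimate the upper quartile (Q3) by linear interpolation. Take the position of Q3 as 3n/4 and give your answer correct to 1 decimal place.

23.3

Cumulative frequencies: 13, 26, 36, 56, 80, 111, 127, 141
n = 141; position = 3n/4 = 105.75.
This falls in the class 20 to under 24: L = 20, F = 80, f = 31, h = 4.
Upper quartile ≈ 20 + ((105.75 − 80) / 31) × 4 = 23.3226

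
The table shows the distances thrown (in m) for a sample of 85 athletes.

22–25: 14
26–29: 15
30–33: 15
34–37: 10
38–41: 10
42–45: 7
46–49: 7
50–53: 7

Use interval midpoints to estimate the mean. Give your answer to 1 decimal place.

Midpoints: 23.5, 27.5, 31.5, 35.5, 39.5, 43.5, 47.5, 51.5
Σfm = 14×23.5 + 15×27.5 + 15×31.5 + 10×35.5 + 10×39.5 + 7×43.5 + 7×47.5 + 7×51.5 = 2961.5
n = Σf = 85
Mean = 2961.5 / 85 = 34.8412

34.8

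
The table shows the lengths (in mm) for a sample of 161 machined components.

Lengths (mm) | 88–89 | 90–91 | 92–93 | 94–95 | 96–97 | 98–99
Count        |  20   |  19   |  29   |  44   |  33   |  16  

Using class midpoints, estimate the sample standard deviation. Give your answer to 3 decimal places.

2.992

Midpoints: 88.5, 90.5, 92.5, 94.5, 96.5, 98.5
n = 161, Σfm = 15090.5, mean = 93.7298
Σfm² = 1415862.25
Σf(m − x̄)² = Σfm² − (Σfm)²/n = 1415862.25 − 15090.5²/161 = 1432.4969
Sample variance = 1432.4969 / 160 = 8.9531
Standard deviation = √8.9531 = 2.9922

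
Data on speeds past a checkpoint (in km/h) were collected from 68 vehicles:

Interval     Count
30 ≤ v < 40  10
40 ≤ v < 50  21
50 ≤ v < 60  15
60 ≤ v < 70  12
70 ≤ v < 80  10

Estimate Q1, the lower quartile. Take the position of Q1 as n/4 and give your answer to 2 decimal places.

43.33

Cumulative frequencies: 10, 31, 46, 58, 68
n = 68; position = n/4 = 17.
This falls in the class 40 ≤ v < 50: L = 40, F = 10, f = 21, h = 10.
Lower quartile ≈ 40 + ((17 − 10) / 21) × 10 = 43.3333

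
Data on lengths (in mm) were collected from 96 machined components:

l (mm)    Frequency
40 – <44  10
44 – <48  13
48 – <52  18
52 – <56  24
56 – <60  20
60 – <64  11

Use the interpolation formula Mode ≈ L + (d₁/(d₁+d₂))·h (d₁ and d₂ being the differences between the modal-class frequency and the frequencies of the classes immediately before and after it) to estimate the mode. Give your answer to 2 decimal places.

Modal class: 52 – <56 (highest frequency 24).
d₁ = 24 − 18 = 6, d₂ = 24 − 20 = 4
Mode ≈ 52 + (6/(6+4)) × 4 = 52 + 2.4000 = 54.4000

54.40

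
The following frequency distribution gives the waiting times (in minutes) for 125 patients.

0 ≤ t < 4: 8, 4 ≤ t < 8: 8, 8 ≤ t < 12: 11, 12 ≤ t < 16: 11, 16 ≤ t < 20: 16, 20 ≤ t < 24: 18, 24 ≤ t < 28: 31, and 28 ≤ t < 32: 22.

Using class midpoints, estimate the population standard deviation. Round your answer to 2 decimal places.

8.53

Midpoints: 2, 6, 10, 14, 18, 22, 26, 30
n = 125, Σfm = 2478, mean = 19.8240
Σfm² = 58228
Σf(m − x̄)² = Σfm² − (Σfm)²/n = 58228 − 2478²/125 = 9104.1280
Population variance = 9104.1280 / 125 = 72.8330
Standard deviation = √72.8330 = 8.5342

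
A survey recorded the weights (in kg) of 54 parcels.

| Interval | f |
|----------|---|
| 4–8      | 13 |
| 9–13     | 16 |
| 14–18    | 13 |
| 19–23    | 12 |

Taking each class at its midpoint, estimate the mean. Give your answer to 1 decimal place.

13.2

Midpoints: 6, 11, 16, 21
Σfm = 13×6 + 16×11 + 13×16 + 12×21 = 714
n = Σf = 54
Mean = 714 / 54 = 13.2222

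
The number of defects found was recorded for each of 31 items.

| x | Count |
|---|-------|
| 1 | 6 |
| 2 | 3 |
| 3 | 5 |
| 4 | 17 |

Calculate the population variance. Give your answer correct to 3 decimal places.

1.415

Values: 1, 2, 3, 4
n = 31, Σfx = 95, mean = 3.0645
Σfx² = 335
Σf(x − x̄)² = Σfx² − (Σfx)²/n = 335 − 95²/31 = 43.8710
Population variance = 43.8710 / 31 = 1.4152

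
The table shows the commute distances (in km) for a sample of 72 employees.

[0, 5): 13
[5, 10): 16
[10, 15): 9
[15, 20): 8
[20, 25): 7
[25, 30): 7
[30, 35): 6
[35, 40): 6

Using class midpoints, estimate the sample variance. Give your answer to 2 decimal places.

Midpoints: 2.5, 7.5, 12.5, 17.5, 22.5, 27.5, 32.5, 37.5
n = 72, Σfm = 1175, mean = 16.3194
Σfm² = 28450
Σf(m − x̄)² = Σfm² − (Σfm)²/n = 28450 − 1175²/72 = 9274.6528
Sample variance = 9274.6528 / 71 = 130.6289

130.63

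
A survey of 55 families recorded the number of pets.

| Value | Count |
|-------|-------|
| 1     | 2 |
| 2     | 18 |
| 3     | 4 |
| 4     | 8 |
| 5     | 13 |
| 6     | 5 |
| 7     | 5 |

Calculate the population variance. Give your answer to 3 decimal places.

3.106

Values: 1, 2, 3, 4, 5, 6, 7
n = 55, Σfx = 212, mean = 3.8545
Σfx² = 988
Σf(x − x̄)² = Σfx² − (Σfx)²/n = 988 − 212²/55 = 170.8364
Population variance = 170.8364 / 55 = 3.1061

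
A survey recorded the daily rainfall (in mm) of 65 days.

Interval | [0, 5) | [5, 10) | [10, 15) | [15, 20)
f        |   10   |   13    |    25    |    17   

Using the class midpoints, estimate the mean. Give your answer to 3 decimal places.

Midpoints: 2.5, 7.5, 12.5, 17.5
Σfm = 10×2.5 + 13×7.5 + 25×12.5 + 17×17.5 = 732.5
n = Σf = 65
Mean = 732.5 / 65 = 11.2692

11.269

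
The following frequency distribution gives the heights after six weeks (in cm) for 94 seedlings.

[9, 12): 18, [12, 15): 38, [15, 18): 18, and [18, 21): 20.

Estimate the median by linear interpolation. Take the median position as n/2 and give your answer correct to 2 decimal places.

Cumulative frequencies: 18, 56, 74, 94
n = 94; position = n/2 = 47.
This falls in the class [12, 15): L = 12, F = 18, f = 38, h = 3.
Median ≈ 12 + ((47 − 18) / 38) × 3 = 14.2895

14.29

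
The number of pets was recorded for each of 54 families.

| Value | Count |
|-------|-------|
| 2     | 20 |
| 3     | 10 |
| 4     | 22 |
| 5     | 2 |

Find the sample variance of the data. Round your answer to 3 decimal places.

Values: 2, 3, 4, 5
n = 54, Σfx = 168, mean = 3.1111
Σfx² = 572
Σf(x − x̄)² = Σfx² − (Σfx)²/n = 572 − 168²/54 = 49.3333
Sample variance = 49.3333 / 53 = 0.9308

0.931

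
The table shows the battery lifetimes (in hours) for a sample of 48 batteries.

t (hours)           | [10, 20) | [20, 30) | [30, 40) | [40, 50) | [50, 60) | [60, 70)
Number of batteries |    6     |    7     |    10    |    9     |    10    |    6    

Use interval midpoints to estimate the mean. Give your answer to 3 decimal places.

40.833

Midpoints: 15, 25, 35, 45, 55, 65
Σfm = 6×15 + 7×25 + 10×35 + 9×45 + 10×55 + 6×65 = 1960
n = Σf = 48
Mean = 1960 / 48 = 40.8333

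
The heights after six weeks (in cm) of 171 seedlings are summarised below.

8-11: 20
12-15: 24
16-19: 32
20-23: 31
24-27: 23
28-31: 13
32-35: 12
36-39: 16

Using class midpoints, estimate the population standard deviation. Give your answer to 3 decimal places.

Midpoints: 9.5, 13.5, 17.5, 21.5, 25.5, 29.5, 33.5, 37.5
n = 171, Σfm = 3712.5, mean = 21.7105
Σfm² = 92544.75
Σf(m − x̄)² = Σfm² − (Σfm)²/n = 92544.75 − 3712.5²/171 = 11944.4211
Population variance = 11944.4211 / 171 = 69.8504
Standard deviation = √69.8504 = 8.3577

8.358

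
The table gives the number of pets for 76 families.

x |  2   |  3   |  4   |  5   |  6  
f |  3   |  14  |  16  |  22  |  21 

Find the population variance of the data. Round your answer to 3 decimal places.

1.402

Values: 2, 3, 4, 5, 6
n = 76, Σfx = 348, mean = 4.5789
Σfx² = 1700
Σf(x − x̄)² = Σfx² − (Σfx)²/n = 1700 − 348²/76 = 106.5263
Population variance = 106.5263 / 76 = 1.4017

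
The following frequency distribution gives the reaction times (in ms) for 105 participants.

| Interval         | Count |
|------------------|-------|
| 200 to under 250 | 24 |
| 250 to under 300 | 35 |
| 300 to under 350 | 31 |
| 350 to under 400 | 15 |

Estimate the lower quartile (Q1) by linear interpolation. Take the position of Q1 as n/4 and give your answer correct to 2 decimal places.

253.21

Cumulative frequencies: 24, 59, 90, 105
n = 105; position = n/4 = 26.25.
This falls in the class 250 to under 300: L = 250, F = 24, f = 35, h = 50.
Lower quartile ≈ 250 + ((26.25 − 24) / 35) × 50 = 253.2143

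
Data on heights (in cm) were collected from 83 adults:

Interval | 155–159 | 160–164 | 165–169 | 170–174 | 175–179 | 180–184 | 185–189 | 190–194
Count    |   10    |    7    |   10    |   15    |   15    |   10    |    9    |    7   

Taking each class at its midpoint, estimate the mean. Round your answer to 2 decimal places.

Midpoints: 157, 162, 167, 172, 177, 182, 187, 192
Σfm = 10×157 + 7×162 + 10×167 + 15×172 + 15×177 + 10×182 + 9×187 + 7×192 = 14456
n = Σf = 83
Mean = 14456 / 83 = 174.1687

174.17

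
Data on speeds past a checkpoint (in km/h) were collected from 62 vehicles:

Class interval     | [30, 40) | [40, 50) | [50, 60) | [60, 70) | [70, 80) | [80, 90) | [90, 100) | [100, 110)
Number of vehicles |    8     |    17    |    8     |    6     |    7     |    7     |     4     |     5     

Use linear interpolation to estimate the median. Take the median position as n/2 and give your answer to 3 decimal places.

57.500

Cumulative frequencies: 8, 25, 33, 39, 46, 53, 57, 62
n = 62; position = n/2 = 31.
This falls in the class [50, 60): L = 50, F = 25, f = 8, h = 10.
Median ≈ 50 + ((31 − 25) / 8) × 10 = 57.5000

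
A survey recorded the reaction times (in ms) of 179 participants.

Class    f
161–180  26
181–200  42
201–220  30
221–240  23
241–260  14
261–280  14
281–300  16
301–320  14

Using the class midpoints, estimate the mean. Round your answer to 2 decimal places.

225.36

Midpoints: 170.5, 190.5, 210.5, 230.5, 250.5, 270.5, 290.5, 310.5
Σfm = 26×170.5 + 42×190.5 + 30×210.5 + 23×230.5 + 14×250.5 + 14×270.5 + 16×290.5 + 14×310.5 = 40339.5
n = Σf = 179
Mean = 40339.5 / 179 = 225.3603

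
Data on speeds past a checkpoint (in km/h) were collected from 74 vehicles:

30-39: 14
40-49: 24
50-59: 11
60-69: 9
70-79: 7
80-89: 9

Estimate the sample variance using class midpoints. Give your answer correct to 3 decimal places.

Midpoints: 34.5, 44.5, 54.5, 64.5, 74.5, 84.5
n = 74, Σfm = 4013, mean = 54.2297
Σfm² = 237418.5
Σf(m − x̄)² = Σfm² − (Σfm)²/n = 237418.5 − 4013²/74 = 19794.5946
Sample variance = 19794.5946 / 73 = 271.1588

271.159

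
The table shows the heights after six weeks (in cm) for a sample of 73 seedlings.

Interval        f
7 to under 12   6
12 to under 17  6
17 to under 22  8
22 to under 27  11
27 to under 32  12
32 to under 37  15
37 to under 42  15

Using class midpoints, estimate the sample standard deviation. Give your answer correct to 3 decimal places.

Midpoints: 9.5, 14.5, 19.5, 24.5, 29.5, 34.5, 39.5
n = 73, Σfm = 2033.5, mean = 27.8562
Σfm² = 63148.25
Σf(m − x̄)² = Σfm² − (Σfm)²/n = 63148.25 − 2033.5²/73 = 6502.7397
Sample variance = 6502.7397 / 72 = 90.3158
Standard deviation = √90.3158 = 9.5035

9.503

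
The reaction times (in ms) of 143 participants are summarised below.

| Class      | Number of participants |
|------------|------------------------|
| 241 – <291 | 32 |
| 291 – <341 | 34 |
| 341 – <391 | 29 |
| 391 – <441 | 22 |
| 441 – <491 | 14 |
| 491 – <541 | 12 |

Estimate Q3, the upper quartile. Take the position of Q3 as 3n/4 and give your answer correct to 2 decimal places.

418.84

Cumulative frequencies: 32, 66, 95, 117, 131, 143
n = 143; position = 3n/4 = 107.25.
This falls in the class 391 – <441: L = 391, F = 95, f = 22, h = 50.
Upper quartile ≈ 391 + ((107.25 − 95) / 22) × 50 = 418.8409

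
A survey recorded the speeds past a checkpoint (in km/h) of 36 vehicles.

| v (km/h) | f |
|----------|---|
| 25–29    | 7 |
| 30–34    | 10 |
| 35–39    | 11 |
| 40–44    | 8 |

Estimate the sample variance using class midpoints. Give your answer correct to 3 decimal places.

Midpoints: 27, 32, 37, 42
n = 36, Σfm = 1252, mean = 34.7778
Σfm² = 44514
Σf(m − x̄)² = Σfm² − (Σfm)²/n = 44514 − 1252²/36 = 972.2222
Sample variance = 972.2222 / 35 = 27.7778

27.778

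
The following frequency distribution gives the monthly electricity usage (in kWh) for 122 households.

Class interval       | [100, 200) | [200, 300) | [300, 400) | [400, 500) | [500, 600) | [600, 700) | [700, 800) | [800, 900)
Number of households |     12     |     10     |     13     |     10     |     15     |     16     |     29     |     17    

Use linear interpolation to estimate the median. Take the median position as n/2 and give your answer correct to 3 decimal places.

Cumulative frequencies: 12, 22, 35, 45, 60, 76, 105, 122
n = 122; position = n/2 = 61.
This falls in the class [600, 700): L = 600, F = 60, f = 16, h = 100.
Median ≈ 600 + ((61 − 60) / 16) × 100 = 606.2500

606.250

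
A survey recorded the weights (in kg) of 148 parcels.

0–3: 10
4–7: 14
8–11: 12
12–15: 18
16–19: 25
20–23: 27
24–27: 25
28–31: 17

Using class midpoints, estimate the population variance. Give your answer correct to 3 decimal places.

Midpoints: 1.5, 5.5, 9.5, 13.5, 17.5, 21.5, 25.5, 29.5
n = 148, Σfm = 2606, mean = 17.6081
Σfm² = 55997
Σf(m − x̄)² = Σfm² − (Σfm)²/n = 55997 − 2606²/148 = 10110.2703
Population variance = 10110.2703 / 148 = 68.3126

68.313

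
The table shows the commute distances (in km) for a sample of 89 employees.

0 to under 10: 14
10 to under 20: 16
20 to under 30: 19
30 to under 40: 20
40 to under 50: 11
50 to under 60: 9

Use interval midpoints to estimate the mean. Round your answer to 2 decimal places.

Midpoints: 5, 15, 25, 35, 45, 55
Σfm = 14×5 + 16×15 + 19×25 + 20×35 + 11×45 + 9×55 = 2475
n = Σf = 89
Mean = 2475 / 89 = 27.8090

27.81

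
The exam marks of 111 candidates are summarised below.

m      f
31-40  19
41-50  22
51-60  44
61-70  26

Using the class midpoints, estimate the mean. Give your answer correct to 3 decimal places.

Midpoints: 35.5, 45.5, 55.5, 65.5
Σfm = 19×35.5 + 22×45.5 + 44×55.5 + 26×65.5 = 5820.5
n = Σf = 111
Mean = 5820.5 / 111 = 52.4369

52.437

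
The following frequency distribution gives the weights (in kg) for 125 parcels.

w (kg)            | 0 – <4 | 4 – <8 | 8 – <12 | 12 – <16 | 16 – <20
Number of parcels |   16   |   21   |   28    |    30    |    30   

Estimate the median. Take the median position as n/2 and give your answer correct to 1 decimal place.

Cumulative frequencies: 16, 37, 65, 95, 125
n = 125; position = n/2 = 62.5.
This falls in the class 8 – <12: L = 8, F = 37, f = 28, h = 4.
Median ≈ 8 + ((62.5 − 37) / 28) × 4 = 11.6429

11.6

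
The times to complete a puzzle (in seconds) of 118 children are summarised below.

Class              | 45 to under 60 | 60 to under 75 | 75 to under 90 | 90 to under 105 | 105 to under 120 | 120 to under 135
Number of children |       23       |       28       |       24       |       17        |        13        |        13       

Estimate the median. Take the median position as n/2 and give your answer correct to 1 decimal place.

Cumulative frequencies: 23, 51, 75, 92, 105, 118
n = 118; position = n/2 = 59.
This falls in the class 75 to under 90: L = 75, F = 51, f = 24, h = 15.
Median ≈ 75 + ((59 − 51) / 24) × 15 = 80.0000

80.0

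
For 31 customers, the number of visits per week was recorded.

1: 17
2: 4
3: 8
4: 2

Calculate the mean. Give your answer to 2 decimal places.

Values: 1, 2, 3, 4
Σfx = 17×1 + 4×2 + 8×3 + 2×4 = 57
n = Σf = 31
Mean = 57 / 31 = 1.8387

1.84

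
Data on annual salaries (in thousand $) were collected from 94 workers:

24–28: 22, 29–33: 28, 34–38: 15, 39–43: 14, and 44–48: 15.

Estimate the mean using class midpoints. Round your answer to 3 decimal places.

34.511

Midpoints: 26, 31, 36, 41, 46
Σfm = 22×26 + 28×31 + 15×36 + 14×41 + 15×46 = 3244
n = Σf = 94
Mean = 3244 / 94 = 34.5106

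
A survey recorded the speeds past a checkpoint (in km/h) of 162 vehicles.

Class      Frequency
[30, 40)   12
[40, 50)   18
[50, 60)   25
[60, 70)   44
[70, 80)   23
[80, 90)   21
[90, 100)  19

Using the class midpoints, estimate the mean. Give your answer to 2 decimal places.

Midpoints: 35, 45, 55, 65, 75, 85, 95
Σfm = 12×35 + 18×45 + 25×55 + 44×65 + 23×75 + 21×85 + 19×95 = 10780
n = Σf = 162
Mean = 10780 / 162 = 66.5432

66.54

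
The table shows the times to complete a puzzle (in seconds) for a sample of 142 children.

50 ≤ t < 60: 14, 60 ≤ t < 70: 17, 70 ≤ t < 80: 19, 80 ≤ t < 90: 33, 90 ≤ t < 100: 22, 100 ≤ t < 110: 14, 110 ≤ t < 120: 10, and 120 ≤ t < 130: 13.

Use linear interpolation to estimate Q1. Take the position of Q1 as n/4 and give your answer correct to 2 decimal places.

72.37

Cumulative frequencies: 14, 31, 50, 83, 105, 119, 129, 142
n = 142; position = n/4 = 35.5.
This falls in the class 70 ≤ t < 80: L = 70, F = 31, f = 19, h = 10.
Lower quartile ≈ 70 + ((35.5 − 31) / 19) × 10 = 72.3684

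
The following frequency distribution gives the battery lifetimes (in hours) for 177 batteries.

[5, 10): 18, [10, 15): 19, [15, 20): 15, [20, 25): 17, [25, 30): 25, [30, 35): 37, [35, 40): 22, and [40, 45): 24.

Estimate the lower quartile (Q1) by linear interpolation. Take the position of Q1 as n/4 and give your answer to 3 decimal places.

17.417

Cumulative frequencies: 18, 37, 52, 69, 94, 131, 153, 177
n = 177; position = n/4 = 44.25.
This falls in the class [15, 20): L = 15, F = 37, f = 15, h = 5.
Lower quartile ≈ 15 + ((44.25 − 37) / 15) × 5 = 17.4167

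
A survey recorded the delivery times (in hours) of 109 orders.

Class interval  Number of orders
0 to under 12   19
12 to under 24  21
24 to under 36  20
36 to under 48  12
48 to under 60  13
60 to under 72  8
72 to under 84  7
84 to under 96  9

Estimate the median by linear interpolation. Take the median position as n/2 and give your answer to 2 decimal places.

Cumulative frequencies: 19, 40, 60, 72, 85, 93, 100, 109
n = 109; position = n/2 = 54.5.
This falls in the class 24 to under 36: L = 24, F = 40, f = 20, h = 12.
Median ≈ 24 + ((54.5 − 40) / 20) × 12 = 32.7000

32.70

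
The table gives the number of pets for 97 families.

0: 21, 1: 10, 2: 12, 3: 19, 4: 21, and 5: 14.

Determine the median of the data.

Cumulative frequencies: 21, 31, 43, 62, 83, 97
n = 97, so the median is the value in position (n+1)/2 = 49.
Position 49 falls at value 3.

3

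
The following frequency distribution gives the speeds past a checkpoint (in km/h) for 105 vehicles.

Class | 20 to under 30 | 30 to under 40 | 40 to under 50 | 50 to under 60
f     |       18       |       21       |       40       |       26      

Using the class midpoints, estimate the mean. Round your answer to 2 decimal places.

42.05

Midpoints: 25, 35, 45, 55
Σfm = 18×25 + 21×35 + 40×45 + 26×55 = 4415
n = Σf = 105
Mean = 4415 / 105 = 42.0476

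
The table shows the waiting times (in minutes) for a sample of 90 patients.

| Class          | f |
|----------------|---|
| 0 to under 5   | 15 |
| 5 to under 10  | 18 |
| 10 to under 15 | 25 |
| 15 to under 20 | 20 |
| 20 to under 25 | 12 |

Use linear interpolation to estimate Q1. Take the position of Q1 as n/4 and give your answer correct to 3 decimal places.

Cumulative frequencies: 15, 33, 58, 78, 90
n = 90; position = n/4 = 22.5.
This falls in the class 5 to under 10: L = 5, F = 15, f = 18, h = 5.
Lower quartile ≈ 5 + ((22.5 − 15) / 18) × 5 = 7.0833

7.083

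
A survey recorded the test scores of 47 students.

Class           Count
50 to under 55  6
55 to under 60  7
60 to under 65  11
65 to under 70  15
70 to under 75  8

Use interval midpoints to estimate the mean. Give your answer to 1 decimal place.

63.8

Midpoints: 52.5, 57.5, 62.5, 67.5, 72.5
Σfm = 6×52.5 + 7×57.5 + 11×62.5 + 15×67.5 + 8×72.5 = 2997.5
n = Σf = 47
Mean = 2997.5 / 47 = 63.7766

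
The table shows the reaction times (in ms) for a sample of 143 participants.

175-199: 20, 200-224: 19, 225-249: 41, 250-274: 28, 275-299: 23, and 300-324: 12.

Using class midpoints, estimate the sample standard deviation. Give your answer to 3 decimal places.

36.867

Midpoints: 187, 212, 237, 262, 287, 312
n = 143, Σfm = 35166, mean = 245.9161
Σfm² = 8840892
Σf(m − x̄)² = Σfm² − (Σfm)²/n = 8840892 − 35166²/143 = 193006.9930
Sample variance = 193006.9930 / 142 = 1359.2042
Standard deviation = √1359.2042 = 36.8674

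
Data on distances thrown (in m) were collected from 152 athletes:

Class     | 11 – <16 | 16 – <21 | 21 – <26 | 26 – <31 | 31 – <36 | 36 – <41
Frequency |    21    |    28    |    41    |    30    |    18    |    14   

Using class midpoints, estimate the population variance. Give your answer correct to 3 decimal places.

54.359

Midpoints: 13.5, 18.5, 23.5, 28.5, 33.5, 38.5
n = 152, Σfm = 3762, mean = 24.7500
Σfm² = 101372
Σf(m − x̄)² = Σfm² − (Σfm)²/n = 101372 − 3762²/152 = 8262.5000
Population variance = 8262.5000 / 152 = 54.3586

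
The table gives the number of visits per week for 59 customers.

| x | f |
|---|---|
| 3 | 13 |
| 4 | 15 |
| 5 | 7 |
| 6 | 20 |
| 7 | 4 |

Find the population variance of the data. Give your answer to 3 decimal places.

1.697

Values: 3, 4, 5, 6, 7
n = 59, Σfx = 282, mean = 4.7797
Σfx² = 1448
Σf(x − x̄)² = Σfx² − (Σfx)²/n = 1448 − 282²/59 = 100.1356
Population variance = 100.1356 / 59 = 1.6972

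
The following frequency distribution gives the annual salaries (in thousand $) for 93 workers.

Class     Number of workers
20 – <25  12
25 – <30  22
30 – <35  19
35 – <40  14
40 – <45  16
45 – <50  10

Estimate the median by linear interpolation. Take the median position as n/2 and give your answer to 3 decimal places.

Cumulative frequencies: 12, 34, 53, 67, 83, 93
n = 93; position = n/2 = 46.5.
This falls in the class 30 – <35: L = 30, F = 34, f = 19, h = 5.
Median ≈ 30 + ((46.5 − 34) / 19) × 5 = 33.2895

33.289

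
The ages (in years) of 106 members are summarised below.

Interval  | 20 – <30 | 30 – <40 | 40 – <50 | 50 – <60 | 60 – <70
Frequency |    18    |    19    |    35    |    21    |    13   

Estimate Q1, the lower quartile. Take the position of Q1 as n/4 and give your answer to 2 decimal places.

Cumulative frequencies: 18, 37, 72, 93, 106
n = 106; position = n/4 = 26.5.
This falls in the class 30 – <40: L = 30, F = 18, f = 19, h = 10.
Lower quartile ≈ 30 + ((26.5 − 18) / 19) × 10 = 34.4737

34.47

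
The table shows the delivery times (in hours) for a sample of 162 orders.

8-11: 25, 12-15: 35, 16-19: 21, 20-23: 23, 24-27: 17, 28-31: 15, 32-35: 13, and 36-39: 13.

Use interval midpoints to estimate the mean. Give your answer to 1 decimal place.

20.8

Midpoints: 9.5, 13.5, 17.5, 21.5, 25.5, 29.5, 33.5, 37.5
Σfm = 25×9.5 + 35×13.5 + 21×17.5 + 23×21.5 + 17×25.5 + 15×29.5 + 13×33.5 + 13×37.5 = 3371
n = Σf = 162
Mean = 3371 / 162 = 20.8086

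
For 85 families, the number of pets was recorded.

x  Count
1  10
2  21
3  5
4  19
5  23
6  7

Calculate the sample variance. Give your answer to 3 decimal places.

2.514

Values: 1, 2, 3, 4, 5, 6
n = 85, Σfx = 300, mean = 3.5294
Σfx² = 1270
Σf(x − x̄)² = Σfx² − (Σfx)²/n = 1270 − 300²/85 = 211.1765
Sample variance = 211.1765 / 84 = 2.5140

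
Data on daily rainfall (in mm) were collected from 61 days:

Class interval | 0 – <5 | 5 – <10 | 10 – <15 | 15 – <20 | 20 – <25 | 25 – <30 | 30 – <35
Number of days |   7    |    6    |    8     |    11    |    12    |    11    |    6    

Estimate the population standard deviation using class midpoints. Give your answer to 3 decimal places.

Midpoints: 2.5, 7.5, 12.5, 17.5, 22.5, 27.5, 32.5
n = 61, Σfm = 1122.5, mean = 18.4016
Σfm² = 25731.25
Σf(m − x̄)² = Σfm² − (Σfm)²/n = 25731.25 − 1122.5²/61 = 5075.4098
Population variance = 5075.4098 / 61 = 83.2034
Standard deviation = √83.2034 = 9.1216

9.122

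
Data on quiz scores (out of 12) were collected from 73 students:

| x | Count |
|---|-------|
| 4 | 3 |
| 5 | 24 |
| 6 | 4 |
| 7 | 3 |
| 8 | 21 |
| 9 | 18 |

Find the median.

Cumulative frequencies: 3, 27, 31, 34, 55, 73
n = 73, so the median is the value in position (n+1)/2 = 37.
Position 37 falls at value 8.

8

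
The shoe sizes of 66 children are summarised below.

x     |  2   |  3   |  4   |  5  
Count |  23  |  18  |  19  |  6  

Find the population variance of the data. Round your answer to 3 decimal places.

Values: 2, 3, 4, 5
n = 66, Σfx = 206, mean = 3.1212
Σfx² = 708
Σf(x − x̄)² = Σfx² − (Σfx)²/n = 708 − 206²/66 = 65.0303
Population variance = 65.0303 / 66 = 0.9853

0.985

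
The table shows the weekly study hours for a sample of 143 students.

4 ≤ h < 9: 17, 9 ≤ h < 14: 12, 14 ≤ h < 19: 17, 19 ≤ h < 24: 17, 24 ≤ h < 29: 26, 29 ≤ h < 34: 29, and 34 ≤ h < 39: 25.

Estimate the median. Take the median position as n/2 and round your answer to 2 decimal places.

Cumulative frequencies: 17, 29, 46, 63, 89, 118, 143
n = 143; position = n/2 = 71.5.
This falls in the class 24 ≤ h < 29: L = 24, F = 63, f = 26, h = 5.
Median ≈ 24 + ((71.5 − 63) / 26) × 5 = 25.6346

25.63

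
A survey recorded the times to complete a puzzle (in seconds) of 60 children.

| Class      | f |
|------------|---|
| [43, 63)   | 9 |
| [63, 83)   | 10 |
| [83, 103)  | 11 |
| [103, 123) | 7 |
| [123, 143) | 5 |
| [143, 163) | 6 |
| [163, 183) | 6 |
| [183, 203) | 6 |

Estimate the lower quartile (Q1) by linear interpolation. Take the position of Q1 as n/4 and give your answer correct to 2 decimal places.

Cumulative frequencies: 9, 19, 30, 37, 42, 48, 54, 60
n = 60; position = n/4 = 15.
This falls in the class [63, 83): L = 63, F = 9, f = 10, h = 20.
Lower quartile ≈ 63 + ((15 − 9) / 10) × 20 = 75.0000

75.00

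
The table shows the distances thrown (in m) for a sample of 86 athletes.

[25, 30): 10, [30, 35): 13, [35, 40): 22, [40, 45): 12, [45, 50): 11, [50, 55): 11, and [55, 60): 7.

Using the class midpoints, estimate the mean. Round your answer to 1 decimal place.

41.1

Midpoints: 27.5, 32.5, 37.5, 42.5, 47.5, 52.5, 57.5
Σfm = 10×27.5 + 13×32.5 + 22×37.5 + 12×42.5 + 11×47.5 + 11×52.5 + 7×57.5 = 3535
n = Σf = 86
Mean = 3535 / 86 = 41.1047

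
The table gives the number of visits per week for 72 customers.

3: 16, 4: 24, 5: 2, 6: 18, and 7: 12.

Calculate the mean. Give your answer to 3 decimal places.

4.806

Values: 3, 4, 5, 6, 7
Σfx = 16×3 + 24×4 + 2×5 + 18×6 + 12×7 = 346
n = Σf = 72
Mean = 346 / 72 = 4.8056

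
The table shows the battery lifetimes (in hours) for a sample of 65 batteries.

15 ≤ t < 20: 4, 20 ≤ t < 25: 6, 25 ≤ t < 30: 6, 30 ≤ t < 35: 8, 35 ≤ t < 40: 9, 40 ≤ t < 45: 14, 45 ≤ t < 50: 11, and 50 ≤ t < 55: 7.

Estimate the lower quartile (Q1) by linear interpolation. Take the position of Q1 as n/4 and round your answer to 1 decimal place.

Cumulative frequencies: 4, 10, 16, 24, 33, 47, 58, 65
n = 65; position = n/4 = 16.25.
This falls in the class 30 ≤ t < 35: L = 30, F = 16, f = 8, h = 5.
Lower quartile ≈ 30 + ((16.25 − 16) / 8) × 5 = 30.1562

30.2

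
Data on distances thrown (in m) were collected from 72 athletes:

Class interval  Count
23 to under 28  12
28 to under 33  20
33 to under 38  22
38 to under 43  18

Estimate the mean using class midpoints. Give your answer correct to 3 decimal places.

Midpoints: 25.5, 30.5, 35.5, 40.5
Σfm = 12×25.5 + 20×30.5 + 22×35.5 + 18×40.5 = 2426
n = Σf = 72
Mean = 2426 / 72 = 33.6944

33.694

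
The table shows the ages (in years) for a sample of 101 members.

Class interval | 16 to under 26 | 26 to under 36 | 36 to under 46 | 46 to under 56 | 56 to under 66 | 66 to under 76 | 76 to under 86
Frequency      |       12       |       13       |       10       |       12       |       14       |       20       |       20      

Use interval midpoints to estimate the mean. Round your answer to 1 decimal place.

Midpoints: 21, 31, 41, 51, 61, 71, 81
Σfm = 12×21 + 13×31 + 10×41 + 12×51 + 14×61 + 20×71 + 20×81 = 5571
n = Σf = 101
Mean = 5571 / 101 = 55.1584

55.2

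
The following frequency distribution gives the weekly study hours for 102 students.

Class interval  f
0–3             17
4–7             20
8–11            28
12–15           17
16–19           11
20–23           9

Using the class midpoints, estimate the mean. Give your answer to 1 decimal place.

10.0

Midpoints: 1.5, 5.5, 9.5, 13.5, 17.5, 21.5
Σfm = 17×1.5 + 20×5.5 + 28×9.5 + 17×13.5 + 11×17.5 + 9×21.5 = 1017
n = Σf = 102
Mean = 1017 / 102 = 9.9706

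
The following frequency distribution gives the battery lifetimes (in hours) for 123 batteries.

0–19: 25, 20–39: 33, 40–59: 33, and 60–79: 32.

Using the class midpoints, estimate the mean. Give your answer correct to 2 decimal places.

Midpoints: 9.5, 29.5, 49.5, 69.5
Σfm = 25×9.5 + 33×29.5 + 33×49.5 + 32×69.5 = 5068.5
n = Σf = 123
Mean = 5068.5 / 123 = 41.2073

41.21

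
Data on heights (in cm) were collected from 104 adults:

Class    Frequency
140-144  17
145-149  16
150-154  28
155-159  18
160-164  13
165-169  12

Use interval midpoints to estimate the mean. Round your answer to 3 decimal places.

Midpoints: 142, 147, 152, 157, 162, 167
Σfm = 17×142 + 16×147 + 28×152 + 18×157 + 13×162 + 12×167 = 15958
n = Σf = 104
Mean = 15958 / 104 = 153.4423

153.442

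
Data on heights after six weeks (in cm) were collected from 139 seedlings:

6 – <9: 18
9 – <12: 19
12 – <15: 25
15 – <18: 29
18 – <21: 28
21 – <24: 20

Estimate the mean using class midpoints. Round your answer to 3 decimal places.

Midpoints: 7.5, 10.5, 13.5, 16.5, 19.5, 22.5
Σfm = 18×7.5 + 19×10.5 + 25×13.5 + 29×16.5 + 28×19.5 + 20×22.5 = 2146.5
n = Σf = 139
Mean = 2146.5 / 139 = 15.4424

15.442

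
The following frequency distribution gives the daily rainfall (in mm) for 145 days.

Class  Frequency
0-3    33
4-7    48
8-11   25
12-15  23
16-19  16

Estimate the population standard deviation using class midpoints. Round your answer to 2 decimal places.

5.18

Midpoints: 1.5, 5.5, 9.5, 13.5, 17.5
n = 145, Σfm = 1141.5, mean = 7.8724
Σfm² = 12874.25
Σf(m − x̄)² = Σfm² − (Σfm)²/n = 12874.25 − 1141.5²/145 = 3887.8897
Population variance = 3887.8897 / 145 = 26.8130
Standard deviation = √26.8130 = 5.1781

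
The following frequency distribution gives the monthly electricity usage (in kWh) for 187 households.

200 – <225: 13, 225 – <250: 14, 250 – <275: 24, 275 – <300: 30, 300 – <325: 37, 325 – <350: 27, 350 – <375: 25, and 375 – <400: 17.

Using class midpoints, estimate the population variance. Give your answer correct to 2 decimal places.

2438.66

Midpoints: 212.5, 237.5, 262.5, 287.5, 312.5, 337.5, 362.5, 387.5
n = 187, Σfm = 57337.5, mean = 306.6176
Σfm² = 18036718.75
Σf(m − x̄)² = Σfm² − (Σfm)²/n = 18036718.75 − 57337.5²/187 = 456029.4118
Population variance = 456029.4118 / 187 = 2438.6600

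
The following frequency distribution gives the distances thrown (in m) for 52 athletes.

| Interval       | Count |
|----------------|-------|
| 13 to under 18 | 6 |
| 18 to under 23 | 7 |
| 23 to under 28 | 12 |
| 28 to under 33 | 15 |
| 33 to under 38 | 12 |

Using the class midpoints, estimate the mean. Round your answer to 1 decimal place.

27.4

Midpoints: 15.5, 20.5, 25.5, 30.5, 35.5
Σfm = 6×15.5 + 7×20.5 + 12×25.5 + 15×30.5 + 12×35.5 = 1426
n = Σf = 52
Mean = 1426 / 52 = 27.4231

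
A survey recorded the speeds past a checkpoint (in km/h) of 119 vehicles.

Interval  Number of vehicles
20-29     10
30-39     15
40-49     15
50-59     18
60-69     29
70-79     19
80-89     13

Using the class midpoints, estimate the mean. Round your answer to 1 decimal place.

57.1

Midpoints: 24.5, 34.5, 44.5, 54.5, 64.5, 74.5, 84.5
Σfm = 10×24.5 + 15×34.5 + 15×44.5 + 18×54.5 + 29×64.5 + 19×74.5 + 13×84.5 = 6795.5
n = Σf = 119
Mean = 6795.5 / 119 = 57.1050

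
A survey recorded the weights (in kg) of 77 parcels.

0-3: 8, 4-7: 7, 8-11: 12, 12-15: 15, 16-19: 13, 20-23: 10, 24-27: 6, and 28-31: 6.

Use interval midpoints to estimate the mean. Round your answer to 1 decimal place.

14.8

Midpoints: 1.5, 5.5, 9.5, 13.5, 17.5, 21.5, 25.5, 29.5
Σfm = 8×1.5 + 7×5.5 + 12×9.5 + 15×13.5 + 13×17.5 + 10×21.5 + 6×25.5 + 6×29.5 = 1139.5
n = Σf = 77
Mean = 1139.5 / 77 = 14.7987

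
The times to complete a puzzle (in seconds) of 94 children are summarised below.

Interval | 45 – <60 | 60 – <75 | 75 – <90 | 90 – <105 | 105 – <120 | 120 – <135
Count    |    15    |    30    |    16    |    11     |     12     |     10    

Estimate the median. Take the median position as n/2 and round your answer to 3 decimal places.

Cumulative frequencies: 15, 45, 61, 72, 84, 94
n = 94; position = n/2 = 47.
This falls in the class 75 – <90: L = 75, F = 45, f = 16, h = 15.
Median ≈ 75 + ((47 − 45) / 16) × 15 = 76.8750

76.875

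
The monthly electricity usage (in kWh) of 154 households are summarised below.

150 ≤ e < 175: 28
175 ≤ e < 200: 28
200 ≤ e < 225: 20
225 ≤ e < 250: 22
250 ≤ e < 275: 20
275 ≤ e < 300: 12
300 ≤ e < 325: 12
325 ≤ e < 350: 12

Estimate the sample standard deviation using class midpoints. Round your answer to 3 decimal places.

Midpoints: 162.5, 187.5, 212.5, 237.5, 262.5, 287.5, 312.5, 337.5
n = 154, Σfm = 35775, mean = 232.3052
Σfm² = 8776562.5
Σf(m − x̄)² = Σfm² − (Σfm)²/n = 8776562.5 − 35775²/154 = 465844.1558
Sample variance = 465844.1558 / 153 = 3044.7330
Standard deviation = √3044.7330 = 55.1791

55.179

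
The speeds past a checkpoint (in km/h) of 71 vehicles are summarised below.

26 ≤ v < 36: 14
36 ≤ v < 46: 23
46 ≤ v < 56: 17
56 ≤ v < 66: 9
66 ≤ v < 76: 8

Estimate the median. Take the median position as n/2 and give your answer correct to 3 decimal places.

Cumulative frequencies: 14, 37, 54, 63, 71
n = 71; position = n/2 = 35.5.
This falls in the class 36 ≤ v < 46: L = 36, F = 14, f = 23, h = 10.
Median ≈ 36 + ((35.5 − 14) / 23) × 10 = 45.3478

45.348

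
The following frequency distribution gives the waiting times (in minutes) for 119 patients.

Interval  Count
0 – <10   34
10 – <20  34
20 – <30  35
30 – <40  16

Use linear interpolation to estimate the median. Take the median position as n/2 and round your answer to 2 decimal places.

17.50

Cumulative frequencies: 34, 68, 103, 119
n = 119; position = n/2 = 59.5.
This falls in the class 10 – <20: L = 10, F = 34, f = 34, h = 10.
Median ≈ 10 + ((59.5 − 34) / 34) × 10 = 17.5000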